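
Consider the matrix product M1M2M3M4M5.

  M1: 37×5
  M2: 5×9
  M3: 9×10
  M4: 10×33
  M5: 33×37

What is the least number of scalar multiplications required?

Adjacent pairs: M1M2 = 37·5·9 = 1665; M2M3 = 5·9·10 = 450; M3M4 = 9·10·33 = 2970; M4M5 = 10·33·37 = 12210.
Length 3: M1..M3: k=1: 0+450+37·5·10=2300; k=2: 1665+0+37·9·10=4995 → min 2300 | M2..M4: k=2: 0+2970+5·9·33=4455; k=3: 450+0+5·10·33=2100 → min 2100 | M3..M5: k=3: 0+12210+9·10·37=15540; k=4: 2970+0+9·33·37=13959 → min 13959.
Length 4: M1..M4: k=1: 0+2100+37·5·33=8205; k=2: 1665+2970+37·9·33=15624; k=3: 2300+0+37·10·33=14510 → min 8205 | M2..M5: k=2: 0+13959+5·9·37=15624; k=3: 450+12210+5·10·37=14510; k=4: 2100+0+5·33·37=8205 → min 8205.
Length 5: M1..M5: k=1: 0+8205+37·5·37=15050; k=2: 1665+13959+37·9·37=27945; k=3: 2300+12210+37·10·37=28200; k=4: 8205+0+37·33·37=53382 → min 15050.
Optimal order: (M1(((M2M3)M4)M5)) with cost 15050.

15050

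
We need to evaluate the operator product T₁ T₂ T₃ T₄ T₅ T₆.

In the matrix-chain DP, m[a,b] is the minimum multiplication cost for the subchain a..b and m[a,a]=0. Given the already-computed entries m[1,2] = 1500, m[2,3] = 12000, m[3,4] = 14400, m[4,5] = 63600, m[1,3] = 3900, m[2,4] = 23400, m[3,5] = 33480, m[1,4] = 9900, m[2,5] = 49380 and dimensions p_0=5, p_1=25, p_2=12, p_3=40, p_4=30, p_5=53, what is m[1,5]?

m[1,5] = min over k∈[1,4] of m[1,k]+m[k+1,5]+p_{0}·p_k·p_{5}.
k=1: 0 + 49380 + 5·25·53 = 56005; k=2: 1500 + 33480 + 5·12·53 = 38160; k=3: 3900 + 63600 + 5·40·53 = 78100; k=4: 9900 + 0 + 5·30·53 = 17850.
Minimum: 17850 at k=4.

17850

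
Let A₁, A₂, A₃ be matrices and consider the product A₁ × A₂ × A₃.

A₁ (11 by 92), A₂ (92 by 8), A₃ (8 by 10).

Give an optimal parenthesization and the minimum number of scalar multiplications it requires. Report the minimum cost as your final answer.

8976

(A₁ × (A₂ × A₃)): cost 17480.
((A₁ × A₂) × A₃): cost 8976.
Optimal: ((A₁ × A₂) × A₃) with cost 8976.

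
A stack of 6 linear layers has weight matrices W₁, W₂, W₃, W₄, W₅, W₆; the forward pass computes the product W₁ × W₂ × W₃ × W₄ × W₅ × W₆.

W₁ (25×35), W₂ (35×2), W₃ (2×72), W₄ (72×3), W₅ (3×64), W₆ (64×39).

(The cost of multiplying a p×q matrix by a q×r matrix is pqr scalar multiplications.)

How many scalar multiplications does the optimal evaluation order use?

Adjacent pairs: W₁W₂ = 25·35·2 = 1750; W₂W₃ = 35·2·72 = 5040; W₃W₄ = 2·72·3 = 432; W₄W₅ = 72·3·64 = 13824; W₅W₆ = 3·64·39 = 7488.
Length 3: W₁..W₃: k=1: 0+5040+25·35·72=68040; k=2: 1750+0+25·2·72=5350 → min 5350 | W₂..W₄: k=2: 0+432+35·2·3=642; k=3: 5040+0+35·72·3=12600 → min 642 | W₃..W₅: k=3: 0+13824+2·72·64=23040; k=4: 432+0+2·3·64=816 → min 816 | W₄..W₆: k=4: 0+7488+72·3·39=15912; k=5: 13824+0+72·64·39=193536 → min 15912.
Length 4: W₁..W₄: k=1: 0+642+25·35·3=3267; k=2: 1750+432+25·2·3=2332; k=3: 5350+0+25·72·3=10750 → min 2332 | W₂..W₅: k=2: 0+816+35·2·64=5296; k=3: 5040+13824+35·72·64=180144; k=4: 642+0+35·3·64=7362 → min 5296 | W₃..W₆: k=3: 0+15912+2·72·39=21528; k=4: 432+7488+2·3·39=8154; k=5: 816+0+2·64·39=5808 → min 5808.
Length 5: W₁..W₅: k=1: 0+5296+25·35·64=61296; k=2: 1750+816+25·2·64=5766; k=3: 5350+13824+25·72·64=134374; k=4: 2332+0+25·3·64=7132 → min 5766 | W₂..W₆: k=2: 0+5808+35·2·39=8538; k=3: 5040+15912+35·72·39=119232; k=4: 642+7488+35·3·39=12225; k=5: 5296+0+35·64·39=92656 → min 8538.
Length 6: W₁..W₆: k=1: 0+8538+25·35·39=42663; k=2: 1750+5808+25·2·39=9508; k=3: 5350+15912+25·72·39=91462; k=4: 2332+7488+25·3·39=12745; k=5: 5766+0+25·64·39=68166 → min 9508.
Optimal order: ((W₁ × W₂) × (((W₃ × W₄) × W₅) × W₆)) with cost 9508.

9508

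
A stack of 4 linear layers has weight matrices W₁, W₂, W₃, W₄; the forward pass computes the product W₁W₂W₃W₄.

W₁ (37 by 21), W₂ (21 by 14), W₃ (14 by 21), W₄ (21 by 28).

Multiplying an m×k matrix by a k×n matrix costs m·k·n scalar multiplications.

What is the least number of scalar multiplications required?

Adjacent pairs: W₁W₂ = 37·21·14 = 10878; W₂W₃ = 21·14·21 = 6174; W₃W₄ = 14·21·28 = 8232.
Length 3: W₁..W₃: k=1: 0+6174+37·21·21=22491; k=2: 10878+0+37·14·21=21756 → min 21756 | W₂..W₄: k=2: 0+8232+21·14·28=16464; k=3: 6174+0+21·21·28=18522 → min 16464.
Length 4: W₁..W₄: k=1: 0+16464+37·21·28=38220; k=2: 10878+8232+37·14·28=33614; k=3: 21756+0+37·21·28=43512 → min 33614.
Optimal order: ((W₁W₂)(W₃W₄)) with cost 33614.

33614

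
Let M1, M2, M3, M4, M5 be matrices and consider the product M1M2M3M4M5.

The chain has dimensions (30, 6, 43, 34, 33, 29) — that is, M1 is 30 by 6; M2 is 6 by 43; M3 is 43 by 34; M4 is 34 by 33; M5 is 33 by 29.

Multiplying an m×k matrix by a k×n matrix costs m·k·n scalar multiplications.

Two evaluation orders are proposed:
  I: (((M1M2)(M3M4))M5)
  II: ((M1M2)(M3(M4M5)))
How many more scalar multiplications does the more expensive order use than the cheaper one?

Order I = (((M1M2)(M3M4))M5): (M1M2): 30×6 by 6×43 → 30×43, cost 30·6·43 = 7740; (M3M4): 43×34 by 34×33 → 43×33, cost 43·34·33 = 48246; ((M1M2)(M3M4)): 30×43 by 43×33 → 30×33, cost 30·43·33 = 42570; cumulative 98556; (((M1M2)(M3M4))M5): 30×33 by 33×29 → 30×29, cost 30·33·29 = 28710; cumulative 127266. Total 127266.
Order II = ((M1M2)(M3(M4M5))): (M1M2): 30×6 by 6×43 → 30×43, cost 30·6·43 = 7740; (M4M5): 34×33 by 33×29 → 34×29, cost 34·33·29 = 32538; (M3(M4M5)): 43×34 by 34×29 → 43×29, cost 43·34·29 = 42398; cumulative 74936; ((M1M2)(M3(M4M5))): 30×43 by 43×29 → 30×29, cost 30·43·29 = 37410; cumulative 120086. Total 120086.
Difference: |127266 − 120086| = 7180.

7180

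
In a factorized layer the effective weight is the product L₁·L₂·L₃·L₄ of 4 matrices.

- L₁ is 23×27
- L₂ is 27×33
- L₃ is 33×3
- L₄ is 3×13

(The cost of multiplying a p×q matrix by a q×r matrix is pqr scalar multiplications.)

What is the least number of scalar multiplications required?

5433

Adjacent pairs: L₁L₂ = 23·27·33 = 20493; L₂L₃ = 27·33·3 = 2673; L₃L₄ = 33·3·13 = 1287.
Length 3: L₁..L₃: k=1: 0+2673+23·27·3=4536; k=2: 20493+0+23·33·3=22770 → min 4536 | L₂..L₄: k=2: 0+1287+27·33·13=12870; k=3: 2673+0+27·3·13=3726 → min 3726.
Length 4: L₁..L₄: k=1: 0+3726+23·27·13=11799; k=2: 20493+1287+23·33·13=31647; k=3: 4536+0+23·3·13=5433 → min 5433.
Optimal order: ((L₁·(L₂·L₃))·L₄) with cost 5433.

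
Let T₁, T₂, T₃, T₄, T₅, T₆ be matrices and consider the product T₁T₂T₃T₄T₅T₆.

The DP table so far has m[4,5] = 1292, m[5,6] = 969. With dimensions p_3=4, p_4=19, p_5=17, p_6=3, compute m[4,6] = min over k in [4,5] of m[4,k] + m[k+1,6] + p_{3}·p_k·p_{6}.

1197

m[4,6] = min over k∈[4,5] of m[4,k]+m[k+1,6]+p_{3}·p_k·p_{6}.
k=4: 0 + 969 + 4·19·3 = 1197; k=5: 1292 + 0 + 4·17·3 = 1496.
Minimum: 1197 at k=4.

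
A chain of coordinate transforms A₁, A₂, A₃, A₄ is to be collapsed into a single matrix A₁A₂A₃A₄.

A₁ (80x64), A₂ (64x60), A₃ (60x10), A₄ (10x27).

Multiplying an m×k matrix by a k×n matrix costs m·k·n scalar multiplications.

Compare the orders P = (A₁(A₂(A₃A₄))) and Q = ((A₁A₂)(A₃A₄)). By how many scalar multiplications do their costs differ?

194880

Order P = (A₁(A₂(A₃A₄))): (A₃A₄): 60×10 by 10×27 → 60×27, cost 60·10·27 = 16200; (A₂(A₃A₄)): 64×60 by 60×27 → 64×27, cost 64·60·27 = 103680; cumulative 119880; (A₁(A₂(A₃A₄))): 80×64 by 64×27 → 80×27, cost 80·64·27 = 138240; cumulative 258120. Total 258120.
Order Q = ((A₁A₂)(A₃A₄)): (A₁A₂): 80×64 by 64×60 → 80×60, cost 80·64·60 = 307200; (A₃A₄): 60×10 by 10×27 → 60×27, cost 60·10·27 = 16200; ((A₁A₂)(A₃A₄)): 80×60 by 60×27 → 80×27, cost 80·60·27 = 129600; cumulative 453000. Total 453000.
Difference: |258120 − 453000| = 194880.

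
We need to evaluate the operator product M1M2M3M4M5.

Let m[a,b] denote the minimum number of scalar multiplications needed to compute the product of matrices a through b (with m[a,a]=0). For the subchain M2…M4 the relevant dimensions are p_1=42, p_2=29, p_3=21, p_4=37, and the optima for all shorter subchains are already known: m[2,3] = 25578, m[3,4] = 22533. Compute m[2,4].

m[2,4] = min over k∈[2,3] of m[2,k]+m[k+1,4]+p_{1}·p_k·p_{4}.
k=2: 0 + 22533 + 42·29·37 = 67599; k=3: 25578 + 0 + 42·21·37 = 58212.
Minimum: 58212 at k=3.

58212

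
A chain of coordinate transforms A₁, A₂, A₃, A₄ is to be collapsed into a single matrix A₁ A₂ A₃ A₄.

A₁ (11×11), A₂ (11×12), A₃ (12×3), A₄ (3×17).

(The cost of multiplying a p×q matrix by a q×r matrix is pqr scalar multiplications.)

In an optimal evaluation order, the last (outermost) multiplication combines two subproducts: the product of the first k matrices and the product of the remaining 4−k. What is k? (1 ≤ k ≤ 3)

3

Adjacent pairs: A₁A₂ = 11·11·12 = 1452; A₂A₃ = 11·12·3 = 396; A₃A₄ = 12·3·17 = 612.
Length 3: A₁..A₃: k=1: 0+396+11·11·3=759; k=2: 1452+0+11·12·3=1848 → min 759 | A₂..A₄: k=2: 0+612+11·12·17=2856; k=3: 396+0+11·3·17=957 → min 957.
Top-level splits: k=1: (A₁..A₁)·(A₂..A₄) → 0+957+11·11·17 = 3014; k=2: (A₁..A₂)·(A₃..A₄) → 1452+612+11·12·17 = 4308; k=3: (A₁..A₃)·(A₄..A₄) → 759+0+11·3·17 = 1320.
Best split is after A₃, i.e. k = 3.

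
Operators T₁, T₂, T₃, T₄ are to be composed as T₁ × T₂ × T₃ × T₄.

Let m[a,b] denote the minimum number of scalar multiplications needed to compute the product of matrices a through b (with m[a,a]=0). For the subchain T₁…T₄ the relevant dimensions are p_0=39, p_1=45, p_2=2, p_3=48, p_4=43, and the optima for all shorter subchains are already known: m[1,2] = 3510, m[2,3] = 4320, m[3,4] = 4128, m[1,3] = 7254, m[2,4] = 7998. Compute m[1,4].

m[1,4] = min over k∈[1,3] of m[1,k]+m[k+1,4]+p_{0}·p_k·p_{4}.
k=1: 0 + 7998 + 39·45·43 = 83463; k=2: 3510 + 4128 + 39·2·43 = 10992; k=3: 7254 + 0 + 39·48·43 = 87750.
Minimum: 10992 at k=2.

10992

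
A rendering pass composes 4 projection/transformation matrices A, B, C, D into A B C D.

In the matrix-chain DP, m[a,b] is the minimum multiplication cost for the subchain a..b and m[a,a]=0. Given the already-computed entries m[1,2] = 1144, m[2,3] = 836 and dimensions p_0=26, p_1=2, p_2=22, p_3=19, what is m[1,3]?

m[1,3] = min over k∈[1,2] of m[1,k]+m[k+1,3]+p_{0}·p_k·p_{3}.
k=1: 0 + 836 + 26·2·19 = 1824; k=2: 1144 + 0 + 26·22·19 = 12012.
Minimum: 1824 at k=1.

1824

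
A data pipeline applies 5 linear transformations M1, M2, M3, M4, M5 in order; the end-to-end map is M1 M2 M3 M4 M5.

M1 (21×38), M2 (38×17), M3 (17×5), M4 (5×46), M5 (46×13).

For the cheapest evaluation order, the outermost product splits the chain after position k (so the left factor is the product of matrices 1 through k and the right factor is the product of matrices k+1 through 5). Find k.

3

Adjacent pairs: M1M2 = 21·38·17 = 13566; M2M3 = 38·17·5 = 3230; M3M4 = 17·5·46 = 3910; M4M5 = 5·46·13 = 2990.
Length 3: M1..M3: k=1: 0+3230+21·38·5=7220; k=2: 13566+0+21·17·5=15351 → min 7220 | M2..M4: k=2: 0+3910+38·17·46=33626; k=3: 3230+0+38·5·46=11970 → min 11970 | M3..M5: k=3: 0+2990+17·5·13=4095; k=4: 3910+0+17·46·13=14076 → min 4095.
Length 4: M1..M4: k=1: 0+11970+21·38·46=48678; k=2: 13566+3910+21·17·46=33898; k=3: 7220+0+21·5·46=12050 → min 12050 | M2..M5: k=2: 0+4095+38·17·13=12493; k=3: 3230+2990+38·5·13=8690; k=4: 11970+0+38·46·13=34694 → min 8690.
Top-level splits: k=1: (M1..M1)·(M2..M5) → 0+8690+21·38·13 = 19064; k=2: (M1..M2)·(M3..M5) → 13566+4095+21·17·13 = 22302; k=3: (M1..M3)·(M4..M5) → 7220+2990+21·5·13 = 11575; k=4: (M1..M4)·(M5..M5) → 12050+0+21·46·13 = 24608.
Best split is after M3, i.e. k = 3.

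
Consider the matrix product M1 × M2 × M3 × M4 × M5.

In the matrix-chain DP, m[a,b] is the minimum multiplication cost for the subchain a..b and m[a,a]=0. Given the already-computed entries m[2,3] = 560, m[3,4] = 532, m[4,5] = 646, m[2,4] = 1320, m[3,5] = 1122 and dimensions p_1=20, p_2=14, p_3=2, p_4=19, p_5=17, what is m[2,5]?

1886

m[2,5] = min over k∈[2,4] of m[2,k]+m[k+1,5]+p_{1}·p_k·p_{5}.
k=2: 0 + 1122 + 20·14·17 = 5882; k=3: 560 + 646 + 20·2·17 = 1886; k=4: 1320 + 0 + 20·19·17 = 7780.
Minimum: 1886 at k=3.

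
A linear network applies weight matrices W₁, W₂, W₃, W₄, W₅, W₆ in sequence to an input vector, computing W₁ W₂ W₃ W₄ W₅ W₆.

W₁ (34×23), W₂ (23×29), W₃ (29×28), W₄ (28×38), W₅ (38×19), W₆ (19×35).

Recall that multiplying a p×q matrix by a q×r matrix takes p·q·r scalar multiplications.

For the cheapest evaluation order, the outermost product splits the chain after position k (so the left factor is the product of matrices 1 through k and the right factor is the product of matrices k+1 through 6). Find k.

Adjacent pairs: W₁W₂ = 34·23·29 = 22678; W₂W₃ = 23·29·28 = 18676; W₃W₄ = 29·28·38 = 30856; W₄W₅ = 28·38·19 = 20216; W₅W₆ = 38·19·35 = 25270.
Length 3: W₁..W₃: k=1: 0+18676+34·23·28=40572; k=2: 22678+0+34·29·28=50286 → min 40572 | W₂..W₄: k=2: 0+30856+23·29·38=56202; k=3: 18676+0+23·28·38=43148 → min 43148 | W₃..W₅: k=3: 0+20216+29·28·19=35644; k=4: 30856+0+29·38·19=51794 → min 35644 | W₄..W₆: k=4: 0+25270+28·38·35=62510; k=5: 20216+0+28·19·35=38836 → min 38836.
Length 4: W₁..W₄: k=1: 0+43148+34·23·38=72864; k=2: 22678+30856+34·29·38=91002; k=3: 40572+0+34·28·38=76748 → min 72864 | W₂..W₅: k=2: 0+35644+23·29·19=48317; k=3: 18676+20216+23·28·19=51128; k=4: 43148+0+23·38·19=59754 → min 48317 | W₃..W₆: k=3: 0+38836+29·28·35=67256; k=4: 30856+25270+29·38·35=94696; k=5: 35644+0+29·19·35=54929 → min 54929.
Length 5: W₁..W₅: k=1: 0+48317+34·23·19=63175; k=2: 22678+35644+34·29·19=77056; k=3: 40572+20216+34·28·19=78876; k=4: 72864+0+34·38·19=97412 → min 63175 | W₂..W₆: k=2: 0+54929+23·29·35=78274; k=3: 18676+38836+23·28·35=80052; k=4: 43148+25270+23·38·35=99008; k=5: 48317+0+23·19·35=63612 → min 63612.
Top-level splits: k=1: (W₁..W₁)·(W₂..W₆) → 0+63612+34·23·35 = 90982; k=2: (W₁..W₂)·(W₃..W₆) → 22678+54929+34·29·35 = 112117; k=3: (W₁..W₃)·(W₄..W₆) → 40572+38836+34·28·35 = 112728; k=4: (W₁..W₄)·(W₅..W₆) → 72864+25270+34·38·35 = 143354; k=5: (W₁..W₅)·(W₆..W₆) → 63175+0+34·19·35 = 85785.
Best split is after W₅, i.e. k = 5.

5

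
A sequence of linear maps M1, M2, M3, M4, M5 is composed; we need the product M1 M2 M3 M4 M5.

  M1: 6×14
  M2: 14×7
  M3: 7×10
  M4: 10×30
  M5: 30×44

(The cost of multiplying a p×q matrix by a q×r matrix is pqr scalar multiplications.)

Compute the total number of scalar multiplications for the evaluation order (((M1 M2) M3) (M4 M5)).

16848

(M1 M2): 6×14 by 14×7 → 6×7, cost 6·14·7 = 588
((M1 M2) M3): 6×7 by 7×10 → 6×10, cost 6·7·10 = 420; cumulative 1008
(M4 M5): 10×30 by 30×44 → 10×44, cost 10·30·44 = 13200
(((M1 M2) M3) (M4 M5)): 6×10 by 10×44 → 6×44, cost 6·10·44 = 2640; cumulative 16848
Total: 16848 scalar multiplications.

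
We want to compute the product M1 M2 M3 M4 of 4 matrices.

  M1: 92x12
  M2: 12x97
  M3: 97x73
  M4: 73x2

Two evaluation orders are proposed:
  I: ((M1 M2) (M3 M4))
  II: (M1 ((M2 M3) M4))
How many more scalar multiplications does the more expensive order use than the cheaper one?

Order I = ((M1 M2) (M3 M4)): (M1 M2): 92×12 by 12×97 → 92×97, cost 92·12·97 = 107088; (M3 M4): 97×73 by 73×2 → 97×2, cost 97·73·2 = 14162; ((M1 M2) (M3 M4)): 92×97 by 97×2 → 92×2, cost 92·97·2 = 17848; cumulative 139098. Total 139098.
Order II = (M1 ((M2 M3) M4)): (M2 M3): 12×97 by 97×73 → 12×73, cost 12·97·73 = 84972; ((M2 M3) M4): 12×73 by 73×2 → 12×2, cost 12·73·2 = 1752; cumulative 86724; (M1 ((M2 M3) M4)): 92×12 by 12×2 → 92×2, cost 92·12·2 = 2208; cumulative 88932. Total 88932.
Difference: |139098 − 88932| = 50166.

50166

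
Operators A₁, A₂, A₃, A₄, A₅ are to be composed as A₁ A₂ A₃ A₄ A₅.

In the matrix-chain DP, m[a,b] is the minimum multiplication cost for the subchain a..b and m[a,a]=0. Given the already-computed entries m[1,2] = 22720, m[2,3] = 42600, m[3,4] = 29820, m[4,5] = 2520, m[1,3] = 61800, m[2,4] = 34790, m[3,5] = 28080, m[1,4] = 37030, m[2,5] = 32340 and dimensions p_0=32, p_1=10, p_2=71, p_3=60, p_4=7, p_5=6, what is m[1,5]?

34260

m[1,5] = min over k∈[1,4] of m[1,k]+m[k+1,5]+p_{0}·p_k·p_{5}.
k=1: 0 + 32340 + 32·10·6 = 34260; k=2: 22720 + 28080 + 32·71·6 = 64432; k=3: 61800 + 2520 + 32·60·6 = 75840; k=4: 37030 + 0 + 32·7·6 = 38374.
Minimum: 34260 at k=1.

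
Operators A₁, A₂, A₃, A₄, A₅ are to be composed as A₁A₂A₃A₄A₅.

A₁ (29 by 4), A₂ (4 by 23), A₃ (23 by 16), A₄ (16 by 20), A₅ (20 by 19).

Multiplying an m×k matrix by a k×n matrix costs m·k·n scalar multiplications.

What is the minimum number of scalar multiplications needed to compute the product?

6476

Adjacent pairs: A₁A₂ = 29·4·23 = 2668; A₂A₃ = 4·23·16 = 1472; A₃A₄ = 23·16·20 = 7360; A₄A₅ = 16·20·19 = 6080.
Length 3: A₁..A₃: k=1: 0+1472+29·4·16=3328; k=2: 2668+0+29·23·16=13340 → min 3328 | A₂..A₄: k=2: 0+7360+4·23·20=9200; k=3: 1472+0+4·16·20=2752 → min 2752 | A₃..A₅: k=3: 0+6080+23·16·19=13072; k=4: 7360+0+23·20·19=16100 → min 13072.
Length 4: A₁..A₄: k=1: 0+2752+29·4·20=5072; k=2: 2668+7360+29·23·20=23368; k=3: 3328+0+29·16·20=12608 → min 5072 | A₂..A₅: k=2: 0+13072+4·23·19=14820; k=3: 1472+6080+4·16·19=8768; k=4: 2752+0+4·20·19=4272 → min 4272.
Length 5: A₁..A₅: k=1: 0+4272+29·4·19=6476; k=2: 2668+13072+29·23·19=28413; k=3: 3328+6080+29·16·19=18224; k=4: 5072+0+29·20·19=16092 → min 6476.
Optimal order: (A₁(((A₂A₃)A₄)A₅)) with cost 6476.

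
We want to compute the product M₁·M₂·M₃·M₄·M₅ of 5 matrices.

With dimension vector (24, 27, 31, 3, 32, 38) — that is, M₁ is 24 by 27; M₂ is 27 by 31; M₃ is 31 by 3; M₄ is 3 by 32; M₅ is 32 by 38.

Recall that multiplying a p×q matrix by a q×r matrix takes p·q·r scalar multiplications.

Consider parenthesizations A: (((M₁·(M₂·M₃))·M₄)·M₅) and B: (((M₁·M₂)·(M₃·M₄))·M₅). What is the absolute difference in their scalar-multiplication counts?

40113

Order A = (((M₁·(M₂·M₃))·M₄)·M₅): (M₂·M₃): 27×31 by 31×3 → 27×3, cost 27·31·3 = 2511; (M₁·(M₂·M₃)): 24×27 by 27×3 → 24×3, cost 24·27·3 = 1944; cumulative 4455; ((M₁·(M₂·M₃))·M₄): 24×3 by 3×32 → 24×32, cost 24·3·32 = 2304; cumulative 6759; (((M₁·(M₂·M₃))·M₄)·M₅): 24×32 by 32×38 → 24×38, cost 24·32·38 = 29184; cumulative 35943. Total 35943.
Order B = (((M₁·M₂)·(M₃·M₄))·M₅): (M₁·M₂): 24×27 by 27×31 → 24×31, cost 24·27·31 = 20088; (M₃·M₄): 31×3 by 3×32 → 31×32, cost 31·3·32 = 2976; ((M₁·M₂)·(M₃·M₄)): 24×31 by 31×32 → 24×32, cost 24·31·32 = 23808; cumulative 46872; (((M₁·M₂)·(M₃·M₄))·M₅): 24×32 by 32×38 → 24×38, cost 24·32·38 = 29184; cumulative 76056. Total 76056.
Difference: |35943 − 76056| = 40113.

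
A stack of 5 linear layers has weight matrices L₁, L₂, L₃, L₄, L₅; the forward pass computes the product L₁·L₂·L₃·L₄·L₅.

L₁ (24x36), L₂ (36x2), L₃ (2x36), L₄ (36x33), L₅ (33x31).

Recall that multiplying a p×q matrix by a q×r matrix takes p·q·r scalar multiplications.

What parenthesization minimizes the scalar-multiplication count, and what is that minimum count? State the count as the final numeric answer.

7638

Adjacent pairs: L₁L₂ = 24·36·2 = 1728; L₂L₃ = 36·2·36 = 2592; L₃L₄ = 2·36·33 = 2376; L₄L₅ = 36·33·31 = 36828.
Length 3: L₁..L₃: k=1: 0+2592+24·36·36=33696; k=2: 1728+0+24·2·36=3456 → min 3456 | L₂..L₄: k=2: 0+2376+36·2·33=4752; k=3: 2592+0+36·36·33=45360 → min 4752 | L₃..L₅: k=3: 0+36828+2·36·31=39060; k=4: 2376+0+2·33·31=4422 → min 4422.
Length 4: L₁..L₄: k=1: 0+4752+24·36·33=33264; k=2: 1728+2376+24·2·33=5688; k=3: 3456+0+24·36·33=31968 → min 5688 | L₂..L₅: k=2: 0+4422+36·2·31=6654; k=3: 2592+36828+36·36·31=79596; k=4: 4752+0+36·33·31=41580 → min 6654.
Length 5: L₁..L₅: k=1: 0+6654+24·36·31=33438; k=2: 1728+4422+24·2·31=7638; k=3: 3456+36828+24·36·31=67068; k=4: 5688+0+24·33·31=30240 → min 7638.
Optimal parenthesization: ((L₁·L₂)·((L₃·L₄)·L₅)) with cost 7638.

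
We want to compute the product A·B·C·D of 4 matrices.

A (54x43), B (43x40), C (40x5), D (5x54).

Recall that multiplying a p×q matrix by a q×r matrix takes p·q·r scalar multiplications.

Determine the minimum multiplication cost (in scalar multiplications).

34790

Adjacent pairs: AB = 54·43·40 = 92880; BC = 43·40·5 = 8600; CD = 40·5·54 = 10800.
Length 3: A..C: k=1: 0+8600+54·43·5=20210; k=2: 92880+0+54·40·5=103680 → min 20210 | B..D: k=2: 0+10800+43·40·54=103680; k=3: 8600+0+43·5·54=20210 → min 20210.
Length 4: A..D: k=1: 0+20210+54·43·54=145598; k=2: 92880+10800+54·40·54=220320; k=3: 20210+0+54·5·54=34790 → min 34790.
Optimal order: ((A·(B·C))·D) with cost 34790.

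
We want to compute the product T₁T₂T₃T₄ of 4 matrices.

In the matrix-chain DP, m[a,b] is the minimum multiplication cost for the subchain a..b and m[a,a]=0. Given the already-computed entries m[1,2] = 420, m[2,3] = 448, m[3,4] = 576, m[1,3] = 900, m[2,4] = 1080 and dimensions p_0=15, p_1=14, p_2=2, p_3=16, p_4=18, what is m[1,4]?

m[1,4] = min over k∈[1,3] of m[1,k]+m[k+1,4]+p_{0}·p_k·p_{4}.
k=1: 0 + 1080 + 15·14·18 = 4860; k=2: 420 + 576 + 15·2·18 = 1536; k=3: 900 + 0 + 15·16·18 = 5220.
Minimum: 1536 at k=2.

1536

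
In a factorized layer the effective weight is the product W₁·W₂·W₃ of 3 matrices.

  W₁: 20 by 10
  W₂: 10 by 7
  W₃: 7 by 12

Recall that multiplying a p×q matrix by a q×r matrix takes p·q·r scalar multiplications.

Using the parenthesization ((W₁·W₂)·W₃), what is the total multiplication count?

3080

(W₁·W₂): 20×10 by 10×7 → 20×7, cost 20·10·7 = 1400
((W₁·W₂)·W₃): 20×7 by 7×12 → 20×12, cost 20·7·12 = 1680; cumulative 3080
Total: 3080 scalar multiplications.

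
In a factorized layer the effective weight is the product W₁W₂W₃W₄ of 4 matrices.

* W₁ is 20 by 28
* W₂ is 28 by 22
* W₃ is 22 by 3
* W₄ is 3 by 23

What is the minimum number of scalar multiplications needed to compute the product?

Adjacent pairs: W₁W₂ = 20·28·22 = 12320; W₂W₃ = 28·22·3 = 1848; W₃W₄ = 22·3·23 = 1518.
Length 3: W₁..W₃: k=1: 0+1848+20·28·3=3528; k=2: 12320+0+20·22·3=13640 → min 3528 | W₂..W₄: k=2: 0+1518+28·22·23=15686; k=3: 1848+0+28·3·23=3780 → min 3780.
Length 4: W₁..W₄: k=1: 0+3780+20·28·23=16660; k=2: 12320+1518+20·22·23=23958; k=3: 3528+0+20·3·23=4908 → min 4908.
Optimal order: ((W₁(W₂W₃))W₄) with cost 4908.

4908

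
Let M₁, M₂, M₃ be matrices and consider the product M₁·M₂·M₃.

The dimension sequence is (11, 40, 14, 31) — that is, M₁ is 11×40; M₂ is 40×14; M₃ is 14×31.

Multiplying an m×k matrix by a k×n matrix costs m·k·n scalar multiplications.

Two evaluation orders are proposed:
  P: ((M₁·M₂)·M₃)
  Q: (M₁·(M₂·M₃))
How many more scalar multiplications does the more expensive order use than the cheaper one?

20066

Order P = ((M₁·M₂)·M₃): (M₁·M₂): 11×40 by 40×14 → 11×14, cost 11·40·14 = 6160; ((M₁·M₂)·M₃): 11×14 by 14×31 → 11×31, cost 11·14·31 = 4774; cumulative 10934. Total 10934.
Order Q = (M₁·(M₂·M₃)): (M₂·M₃): 40×14 by 14×31 → 40×31, cost 40·14·31 = 17360; (M₁·(M₂·M₃)): 11×40 by 40×31 → 11×31, cost 11·40·31 = 13640; cumulative 31000. Total 31000.
Difference: |10934 − 31000| = 20066.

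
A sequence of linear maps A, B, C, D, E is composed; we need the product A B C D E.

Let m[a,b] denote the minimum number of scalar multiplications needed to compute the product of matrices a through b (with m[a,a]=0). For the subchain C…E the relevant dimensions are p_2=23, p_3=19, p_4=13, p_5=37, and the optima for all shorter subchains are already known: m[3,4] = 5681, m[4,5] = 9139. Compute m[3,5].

m[3,5] = min over k∈[3,4] of m[3,k]+m[k+1,5]+p_{2}·p_k·p_{5}.
k=3: 0 + 9139 + 23·19·37 = 25308; k=4: 5681 + 0 + 23·13·37 = 16744.
Minimum: 16744 at k=4.

16744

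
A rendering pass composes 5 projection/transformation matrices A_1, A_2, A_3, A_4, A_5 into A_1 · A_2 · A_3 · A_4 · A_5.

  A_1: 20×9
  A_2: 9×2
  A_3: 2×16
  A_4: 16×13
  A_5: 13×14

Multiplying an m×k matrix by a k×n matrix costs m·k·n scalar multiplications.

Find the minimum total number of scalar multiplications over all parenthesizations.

Adjacent pairs: A_1A_2 = 20·9·2 = 360; A_2A_3 = 9·2·16 = 288; A_3A_4 = 2·16·13 = 416; A_4A_5 = 16·13·14 = 2912.
Length 3: A_1..A_3: k=1: 0+288+20·9·16=3168; k=2: 360+0+20·2·16=1000 → min 1000 | A_2..A_4: k=2: 0+416+9·2·13=650; k=3: 288+0+9·16·13=2160 → min 650 | A_3..A_5: k=3: 0+2912+2·16·14=3360; k=4: 416+0+2·13·14=780 → min 780.
Length 4: A_1..A_4: k=1: 0+650+20·9·13=2990; k=2: 360+416+20·2·13=1296; k=3: 1000+0+20·16·13=5160 → min 1296 | A_2..A_5: k=2: 0+780+9·2·14=1032; k=3: 288+2912+9·16·14=5216; k=4: 650+0+9·13·14=2288 → min 1032.
Length 5: A_1..A_5: k=1: 0+1032+20·9·14=3552; k=2: 360+780+20·2·14=1700; k=3: 1000+2912+20·16·14=8392; k=4: 1296+0+20·13·14=4936 → min 1700.
Optimal order: ((A_1 · A_2) · ((A_3 · A_4) · A_5)) with cost 1700.

1700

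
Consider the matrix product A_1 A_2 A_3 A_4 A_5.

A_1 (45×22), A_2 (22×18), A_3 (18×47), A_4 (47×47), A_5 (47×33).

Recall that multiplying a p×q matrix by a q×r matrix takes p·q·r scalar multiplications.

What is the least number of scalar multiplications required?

112230

Adjacent pairs: A_1A_2 = 45·22·18 = 17820; A_2A_3 = 22·18·47 = 18612; A_3A_4 = 18·47·47 = 39762; A_4A_5 = 47·47·33 = 72897.
Length 3: A_1..A_3: k=1: 0+18612+45·22·47=65142; k=2: 17820+0+45·18·47=55890 → min 55890 | A_2..A_4: k=2: 0+39762+22·18·47=58374; k=3: 18612+0+22·47·47=67210 → min 58374 | A_3..A_5: k=3: 0+72897+18·47·33=100815; k=4: 39762+0+18·47·33=67680 → min 67680.
Length 4: A_1..A_4: k=1: 0+58374+45·22·47=104904; k=2: 17820+39762+45·18·47=95652; k=3: 55890+0+45·47·47=155295 → min 95652 | A_2..A_5: k=2: 0+67680+22·18·33=80748; k=3: 18612+72897+22·47·33=125631; k=4: 58374+0+22·47·33=92496 → min 80748.
Length 5: A_1..A_5: k=1: 0+80748+45·22·33=113418; k=2: 17820+67680+45·18·33=112230; k=3: 55890+72897+45·47·33=198582; k=4: 95652+0+45·47·33=165447 → min 112230.
Optimal order: ((A_1 A_2) ((A_3 A_4) A_5)) with cost 112230.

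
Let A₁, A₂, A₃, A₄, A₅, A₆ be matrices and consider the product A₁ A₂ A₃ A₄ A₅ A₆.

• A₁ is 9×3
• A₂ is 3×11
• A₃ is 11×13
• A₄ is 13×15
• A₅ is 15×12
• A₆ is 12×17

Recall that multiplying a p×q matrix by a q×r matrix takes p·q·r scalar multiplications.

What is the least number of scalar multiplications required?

2625

Adjacent pairs: A₁A₂ = 9·3·11 = 297; A₂A₃ = 3·11·13 = 429; A₃A₄ = 11·13·15 = 2145; A₄A₅ = 13·15·12 = 2340; A₅A₆ = 15·12·17 = 3060.
Length 3: A₁..A₃: k=1: 0+429+9·3·13=780; k=2: 297+0+9·11·13=1584 → min 780 | A₂..A₄: k=2: 0+2145+3·11·15=2640; k=3: 429+0+3·13·15=1014 → min 1014 | A₃..A₅: k=3: 0+2340+11·13·12=4056; k=4: 2145+0+11·15·12=4125 → min 4056 | A₄..A₆: k=4: 0+3060+13·15·17=6375; k=5: 2340+0+13·12·17=4992 → min 4992.
Length 4: A₁..A₄: k=1: 0+1014+9·3·15=1419; k=2: 297+2145+9·11·15=3927; k=3: 780+0+9·13·15=2535 → min 1419 | A₂..A₅: k=2: 0+4056+3·11·12=4452; k=3: 429+2340+3·13·12=3237; k=4: 1014+0+3·15·12=1554 → min 1554 | A₃..A₆: k=3: 0+4992+11·13·17=7423; k=4: 2145+3060+11·15·17=8010; k=5: 4056+0+11·12·17=6300 → min 6300.
Length 5: A₁..A₅: k=1: 0+1554+9·3·12=1878; k=2: 297+4056+9·11·12=5541; k=3: 780+2340+9·13·12=4524; k=4: 1419+0+9·15·12=3039 → min 1878 | A₂..A₆: k=2: 0+6300+3·11·17=6861; k=3: 429+4992+3·13·17=6084; k=4: 1014+3060+3·15·17=4839; k=5: 1554+0+3·12·17=2166 → min 2166.
Length 6: A₁..A₆: k=1: 0+2166+9·3·17=2625; k=2: 297+6300+9·11·17=8280; k=3: 780+4992+9·13·17=7761; k=4: 1419+3060+9·15·17=6774; k=5: 1878+0+9·12·17=3714 → min 2625.
Optimal order: (A₁ ((((A₂ A₃) A₄) A₅) A₆)) with cost 2625.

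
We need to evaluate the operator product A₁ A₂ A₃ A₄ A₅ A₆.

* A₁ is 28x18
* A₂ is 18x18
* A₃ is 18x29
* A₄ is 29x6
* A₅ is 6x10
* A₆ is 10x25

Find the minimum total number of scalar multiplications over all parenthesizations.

Adjacent pairs: A₁A₂ = 28·18·18 = 9072; A₂A₃ = 18·18·29 = 9396; A₃A₄ = 18·29·6 = 3132; A₄A₅ = 29·6·10 = 1740; A₅A₆ = 6·10·25 = 1500.
Length 3: A₁..A₃: k=1: 0+9396+28·18·29=24012; k=2: 9072+0+28·18·29=23688 → min 23688 | A₂..A₄: k=2: 0+3132+18·18·6=5076; k=3: 9396+0+18·29·6=12528 → min 5076 | A₃..A₅: k=3: 0+1740+18·29·10=6960; k=4: 3132+0+18·6·10=4212 → min 4212 | A₄..A₆: k=4: 0+1500+29·6·25=5850; k=5: 1740+0+29·10·25=8990 → min 5850.
Length 4: A₁..A₄: k=1: 0+5076+28·18·6=8100; k=2: 9072+3132+28·18·6=15228; k=3: 23688+0+28·29·6=28560 → min 8100 | A₂..A₅: k=2: 0+4212+18·18·10=7452; k=3: 9396+1740+18·29·10=16356; k=4: 5076+0+18·6·10=6156 → min 6156 | A₃..A₆: k=3: 0+5850+18·29·25=18900; k=4: 3132+1500+18·6·25=7332; k=5: 4212+0+18·10·25=8712 → min 7332.
Length 5: A₁..A₅: k=1: 0+6156+28·18·10=11196; k=2: 9072+4212+28·18·10=18324; k=3: 23688+1740+28·29·10=33548; k=4: 8100+0+28·6·10=9780 → min 9780 | A₂..A₆: k=2: 0+7332+18·18·25=15432; k=3: 9396+5850+18·29·25=28296; k=4: 5076+1500+18·6·25=9276; k=5: 6156+0+18·10·25=10656 → min 9276.
Length 6: A₁..A₆: k=1: 0+9276+28·18·25=21876; k=2: 9072+7332+28·18·25=29004; k=3: 23688+5850+28·29·25=49838; k=4: 8100+1500+28·6·25=13800; k=5: 9780+0+28·10·25=16780 → min 13800.
Optimal order: ((A₁ (A₂ (A₃ A₄))) (A₅ A₆)) with cost 13800.

13800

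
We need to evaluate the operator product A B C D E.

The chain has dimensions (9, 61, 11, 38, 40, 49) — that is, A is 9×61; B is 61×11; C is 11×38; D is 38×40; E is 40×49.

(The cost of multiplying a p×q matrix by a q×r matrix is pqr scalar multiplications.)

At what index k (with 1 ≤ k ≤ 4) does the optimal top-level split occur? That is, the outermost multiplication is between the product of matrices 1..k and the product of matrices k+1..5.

4

Adjacent pairs: AB = 9·61·11 = 6039; BC = 61·11·38 = 25498; CD = 11·38·40 = 16720; DE = 38·40·49 = 74480.
Length 3: A..C: k=1: 0+25498+9·61·38=46360; k=2: 6039+0+9·11·38=9801 → min 9801 | B..D: k=2: 0+16720+61·11·40=43560; k=3: 25498+0+61·38·40=118218 → min 43560 | C..E: k=3: 0+74480+11·38·49=94962; k=4: 16720+0+11·40·49=38280 → min 38280.
Length 4: A..D: k=1: 0+43560+9·61·40=65520; k=2: 6039+16720+9·11·40=26719; k=3: 9801+0+9·38·40=23481 → min 23481 | B..E: k=2: 0+38280+61·11·49=71159; k=3: 25498+74480+61·38·49=213560; k=4: 43560+0+61·40·49=163120 → min 71159.
Top-level splits: k=1: (A..A)·(B..E) → 0+71159+9·61·49 = 98060; k=2: (A..B)·(C..E) → 6039+38280+9·11·49 = 49170; k=3: (A..C)·(D..E) → 9801+74480+9·38·49 = 101039; k=4: (A..D)·(E..E) → 23481+0+9·40·49 = 41121.
Best split is after D, i.e. k = 4.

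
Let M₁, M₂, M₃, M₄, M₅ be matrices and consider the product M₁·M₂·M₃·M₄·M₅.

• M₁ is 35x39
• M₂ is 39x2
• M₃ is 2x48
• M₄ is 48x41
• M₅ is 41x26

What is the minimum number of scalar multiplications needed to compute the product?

Adjacent pairs: M₁M₂ = 35·39·2 = 2730; M₂M₃ = 39·2·48 = 3744; M₃M₄ = 2·48·41 = 3936; M₄M₅ = 48·41·26 = 51168.
Length 3: M₁..M₃: k=1: 0+3744+35·39·48=69264; k=2: 2730+0+35·2·48=6090 → min 6090 | M₂..M₄: k=2: 0+3936+39·2·41=7134; k=3: 3744+0+39·48·41=80496 → min 7134 | M₃..M₅: k=3: 0+51168+2·48·26=53664; k=4: 3936+0+2·41·26=6068 → min 6068.
Length 4: M₁..M₄: k=1: 0+7134+35·39·41=63099; k=2: 2730+3936+35·2·41=9536; k=3: 6090+0+35·48·41=74970 → min 9536 | M₂..M₅: k=2: 0+6068+39·2·26=8096; k=3: 3744+51168+39·48·26=103584; k=4: 7134+0+39·41·26=48708 → min 8096.
Length 5: M₁..M₅: k=1: 0+8096+35·39·26=43586; k=2: 2730+6068+35·2·26=10618; k=3: 6090+51168+35·48·26=100938; k=4: 9536+0+35·41·26=46846 → min 10618.
Optimal order: ((M₁·M₂)·((M₃·M₄)·M₅)) with cost 10618.

10618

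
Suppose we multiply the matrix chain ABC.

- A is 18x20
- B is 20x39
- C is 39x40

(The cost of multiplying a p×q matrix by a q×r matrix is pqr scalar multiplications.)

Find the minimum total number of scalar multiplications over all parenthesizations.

Order (A(BC)): (BC): 20×39 by 39×40 → 20×40, cost 20·39·40 = 31200; (A(BC)): 18×20 by 20×40 → 18×40, cost 18·20·40 = 14400; cumulative 45600. Total 45600.
Order ((AB)C): (AB): 18×20 by 20×39 → 18×39, cost 18·20·39 = 14040; ((AB)C): 18×39 by 39×40 → 18×40, cost 18·39·40 = 28080; cumulative 42120. Total 42120.
Minimum: 42120.

42120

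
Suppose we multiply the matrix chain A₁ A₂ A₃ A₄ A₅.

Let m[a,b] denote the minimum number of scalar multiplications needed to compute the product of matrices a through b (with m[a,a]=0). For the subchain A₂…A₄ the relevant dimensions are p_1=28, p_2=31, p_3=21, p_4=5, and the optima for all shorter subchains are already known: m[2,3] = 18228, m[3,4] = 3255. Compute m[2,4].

7595

m[2,4] = min over k∈[2,3] of m[2,k]+m[k+1,4]+p_{1}·p_k·p_{4}.
k=2: 0 + 3255 + 28·31·5 = 7595; k=3: 18228 + 0 + 28·21·5 = 21168.
Minimum: 7595 at k=2.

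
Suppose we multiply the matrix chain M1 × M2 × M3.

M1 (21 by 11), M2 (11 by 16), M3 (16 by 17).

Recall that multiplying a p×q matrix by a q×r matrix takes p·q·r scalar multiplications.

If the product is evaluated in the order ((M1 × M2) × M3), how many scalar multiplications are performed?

9408

(M1 × M2): 21×11 by 11×16 → 21×16, cost 21·11·16 = 3696
((M1 × M2) × M3): 21×16 by 16×17 → 21×17, cost 21·16·17 = 5712; cumulative 9408
Total: 9408 scalar multiplications.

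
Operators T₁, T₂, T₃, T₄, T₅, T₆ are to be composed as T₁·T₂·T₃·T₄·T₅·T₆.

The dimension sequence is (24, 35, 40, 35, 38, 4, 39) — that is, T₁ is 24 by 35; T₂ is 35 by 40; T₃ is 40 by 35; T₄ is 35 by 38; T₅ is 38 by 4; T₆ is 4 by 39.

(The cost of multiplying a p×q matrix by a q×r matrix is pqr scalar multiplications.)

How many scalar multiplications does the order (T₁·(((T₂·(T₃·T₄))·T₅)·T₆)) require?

(T₃·T₄): 40×35 by 35×38 → 40×38, cost 40·35·38 = 53200
(T₂·(T₃·T₄)): 35×40 by 40×38 → 35×38, cost 35·40·38 = 53200; cumulative 106400
((T₂·(T₃·T₄))·T₅): 35×38 by 38×4 → 35×4, cost 35·38·4 = 5320; cumulative 111720
(((T₂·(T₃·T₄))·T₅)·T₆): 35×4 by 4×39 → 35×39, cost 35·4·39 = 5460; cumulative 117180
(T₁·(((T₂·(T₃·T₄))·T₅)·T₆)): 24×35 by 35×39 → 24×39, cost 24·35·39 = 32760; cumulative 149940
Total: 149940 scalar multiplications.

149940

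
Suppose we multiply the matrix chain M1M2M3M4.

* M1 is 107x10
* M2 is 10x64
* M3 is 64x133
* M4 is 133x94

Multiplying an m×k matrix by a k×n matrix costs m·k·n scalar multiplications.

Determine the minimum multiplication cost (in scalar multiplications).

310720

Adjacent pairs: M1M2 = 107·10·64 = 68480; M2M3 = 10·64·133 = 85120; M3M4 = 64·133·94 = 800128.
Length 3: M1..M3: k=1: 0+85120+107·10·133=227430; k=2: 68480+0+107·64·133=979264 → min 227430 | M2..M4: k=2: 0+800128+10·64·94=860288; k=3: 85120+0+10·133·94=210140 → min 210140.
Length 4: M1..M4: k=1: 0+210140+107·10·94=310720; k=2: 68480+800128+107·64·94=1512320; k=3: 227430+0+107·133·94=1565144 → min 310720.
Optimal order: (M1((M2M3)M4)) with cost 310720.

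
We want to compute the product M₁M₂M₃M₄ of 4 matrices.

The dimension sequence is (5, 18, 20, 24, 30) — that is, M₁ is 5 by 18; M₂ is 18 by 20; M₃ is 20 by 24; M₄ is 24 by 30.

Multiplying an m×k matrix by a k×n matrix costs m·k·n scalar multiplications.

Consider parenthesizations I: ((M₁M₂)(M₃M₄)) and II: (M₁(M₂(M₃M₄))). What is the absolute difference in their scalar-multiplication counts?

8700

Order I = ((M₁M₂)(M₃M₄)): (M₁M₂): 5×18 by 18×20 → 5×20, cost 5·18·20 = 1800; (M₃M₄): 20×24 by 24×30 → 20×30, cost 20·24·30 = 14400; ((M₁M₂)(M₃M₄)): 5×20 by 20×30 → 5×30, cost 5·20·30 = 3000; cumulative 19200. Total 19200.
Order II = (M₁(M₂(M₃M₄))): (M₃M₄): 20×24 by 24×30 → 20×30, cost 20·24·30 = 14400; (M₂(M₃M₄)): 18×20 by 20×30 → 18×30, cost 18·20·30 = 10800; cumulative 25200; (M₁(M₂(M₃M₄))): 5×18 by 18×30 → 5×30, cost 5·18·30 = 2700; cumulative 27900. Total 27900.
Difference: |19200 − 27900| = 8700.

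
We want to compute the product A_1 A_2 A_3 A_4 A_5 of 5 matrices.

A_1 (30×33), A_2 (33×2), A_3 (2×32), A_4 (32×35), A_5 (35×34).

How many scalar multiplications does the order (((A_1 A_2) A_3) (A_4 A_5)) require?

74620

(A_1 A_2): 30×33 by 33×2 → 30×2, cost 30·33·2 = 1980
((A_1 A_2) A_3): 30×2 by 2×32 → 30×32, cost 30·2·32 = 1920; cumulative 3900
(A_4 A_5): 32×35 by 35×34 → 32×34, cost 32·35·34 = 38080
(((A_1 A_2) A_3) (A_4 A_5)): 30×32 by 32×34 → 30×34, cost 30·32·34 = 32640; cumulative 74620
Total: 74620 scalar multiplications.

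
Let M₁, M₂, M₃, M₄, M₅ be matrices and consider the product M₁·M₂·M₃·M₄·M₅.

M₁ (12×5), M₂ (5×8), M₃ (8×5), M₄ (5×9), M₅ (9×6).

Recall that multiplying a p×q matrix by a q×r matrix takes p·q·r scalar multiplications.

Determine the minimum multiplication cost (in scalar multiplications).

980

Adjacent pairs: M₁M₂ = 12·5·8 = 480; M₂M₃ = 5·8·5 = 200; M₃M₄ = 8·5·9 = 360; M₄M₅ = 5·9·6 = 270.
Length 3: M₁..M₃: k=1: 0+200+12·5·5=500; k=2: 480+0+12·8·5=960 → min 500 | M₂..M₄: k=2: 0+360+5·8·9=720; k=3: 200+0+5·5·9=425 → min 425 | M₃..M₅: k=3: 0+270+8·5·6=510; k=4: 360+0+8·9·6=792 → min 510.
Length 4: M₁..M₄: k=1: 0+425+12·5·9=965; k=2: 480+360+12·8·9=1704; k=3: 500+0+12·5·9=1040 → min 965 | M₂..M₅: k=2: 0+510+5·8·6=750; k=3: 200+270+5·5·6=620; k=4: 425+0+5·9·6=695 → min 620.
Length 5: M₁..M₅: k=1: 0+620+12·5·6=980; k=2: 480+510+12·8·6=1566; k=3: 500+270+12·5·6=1130; k=4: 965+0+12·9·6=1613 → min 980.
Optimal order: (M₁·((M₂·M₃)·(M₄·M₅))) with cost 980.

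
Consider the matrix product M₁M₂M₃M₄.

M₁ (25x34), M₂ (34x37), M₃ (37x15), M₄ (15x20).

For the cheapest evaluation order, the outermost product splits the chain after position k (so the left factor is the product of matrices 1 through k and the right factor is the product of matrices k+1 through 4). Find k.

3

Adjacent pairs: M₁M₂ = 25·34·37 = 31450; M₂M₃ = 34·37·15 = 18870; M₃M₄ = 37·15·20 = 11100.
Length 3: M₁..M₃: k=1: 0+18870+25·34·15=31620; k=2: 31450+0+25·37·15=45325 → min 31620 | M₂..M₄: k=2: 0+11100+34·37·20=36260; k=3: 18870+0+34·15·20=29070 → min 29070.
Top-level splits: k=1: (M₁..M₁)·(M₂..M₄) → 0+29070+25·34·20 = 46070; k=2: (M₁..M₂)·(M₃..M₄) → 31450+11100+25·37·20 = 61050; k=3: (M₁..M₃)·(M₄..M₄) → 31620+0+25·15·20 = 39120.
Best split is after M₃, i.e. k = 3.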